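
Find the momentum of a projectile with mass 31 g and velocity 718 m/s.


p = m*v = 0.031*718 = 22.26 kg·m/s

22.26 kg·m/s


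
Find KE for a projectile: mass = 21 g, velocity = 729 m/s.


E = 0.5*m*v^2 = 0.5*0.021*729^2 = 5580 J

5580 J


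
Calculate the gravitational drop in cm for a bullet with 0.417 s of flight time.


drop = 0.5*g*t^2 = 0.5*9.81*0.417^2 = 0.852926 m ≈ 85.29 cm

85.29 cm


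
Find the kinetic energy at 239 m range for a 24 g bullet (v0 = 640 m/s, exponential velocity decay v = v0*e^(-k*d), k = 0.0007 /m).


v = v0*exp(-k*d) = 640*exp(-0.0007*239) = 541.405 m/s
E = 0.5*m*v^2 = 0.5*0.024*541.405^2 = 3517 J

3517 J


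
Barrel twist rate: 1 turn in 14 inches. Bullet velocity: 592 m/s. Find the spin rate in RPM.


twist_m = 14*0.0254 = 0.3556 m
spin = v/twist = 592/0.3556 = 1664.792 rev/s
RPM = spin*60 = 1664.792*60 ≈ 99888 RPM

99888 RPM


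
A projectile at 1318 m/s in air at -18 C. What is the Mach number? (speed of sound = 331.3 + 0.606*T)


a = 331.3 + 0.606*(-18) = 320.392 m/s
M = v/a = 1318/320.392 = 4.114

4.114


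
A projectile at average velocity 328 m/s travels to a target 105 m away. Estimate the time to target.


t = d/v = 105/328 = 0.3201 s

0.3201 s


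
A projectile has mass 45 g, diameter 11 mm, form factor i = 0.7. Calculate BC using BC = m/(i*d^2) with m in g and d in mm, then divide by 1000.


BC = m/(i*d^2*1000) = 45/(0.7 * 11^2 * 1000) = 0.0005313

0.0005313


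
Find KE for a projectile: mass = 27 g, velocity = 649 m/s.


E = 0.5*m*v^2 = 0.5*0.027*649^2 = 5686 J

5686 J


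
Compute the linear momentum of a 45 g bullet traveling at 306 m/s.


p = m*v = 0.045*306 = 13.77 kg·m/s

13.77 kg·m/s


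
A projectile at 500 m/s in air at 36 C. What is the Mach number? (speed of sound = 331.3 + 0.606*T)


a = 331.3 + 0.606*(36) = 353.116 m/s
M = v/a = 500/353.116 = 1.416

1.416


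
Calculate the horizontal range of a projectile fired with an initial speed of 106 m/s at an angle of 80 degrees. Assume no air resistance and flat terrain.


R = v0^2 * sin(2*theta) / g = 106^2 * sin(2*80°) / 9.81 = 391.7 m

391.7 m


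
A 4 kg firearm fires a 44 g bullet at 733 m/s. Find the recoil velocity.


v_recoil = m_p * v_p / m_gun = 0.044 * 733 / 4 = 8.063 m/s

8.063 m/s


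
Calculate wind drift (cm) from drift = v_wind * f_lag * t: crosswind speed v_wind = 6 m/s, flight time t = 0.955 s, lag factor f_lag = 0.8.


drift = v_wind * lag * t = 6 * 0.8 * 0.955 = 4.584 m ≈ 458.4 cm

458.4 cm


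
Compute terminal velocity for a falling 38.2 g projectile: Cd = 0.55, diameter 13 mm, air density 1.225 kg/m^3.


A = pi*(d/2)^2 = pi*(13/2000)^2 = 1.32732e-04 m^2
vt = sqrt(2mg/(Cd*rho*A)) = sqrt(2*0.0382*9.81/(0.55 * 1.225 * 1.32732e-04)) = 91.55 m/s

91.55 m/s


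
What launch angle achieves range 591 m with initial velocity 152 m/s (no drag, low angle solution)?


sin(2*theta) = R*g/v0^2 = 591*9.81/152^2 = 0.25094, theta = arcsin(0.25094)/2 = 7.267°

7.267 degrees


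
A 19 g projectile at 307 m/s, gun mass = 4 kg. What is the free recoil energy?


v_r = m_p*v_p/m_gun = 0.019*307/4 = 1.45825 m/s, E_r = 0.5*m_gun*v_r^2 = 0.5*4*1.45825^2 = 4.253 J

4.253 J


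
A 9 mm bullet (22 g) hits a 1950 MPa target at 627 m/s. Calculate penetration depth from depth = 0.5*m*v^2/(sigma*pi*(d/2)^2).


A = pi*(d/2)^2 = pi*(9/2)^2 = 63.6173 mm^2
E = 0.5*m*v^2 = 0.5*0.022*627^2 = 4324.42 J
depth = E/(sigma*A) = 4324.42 J / (1950 MPa * 63.6173 mm^2) = 4324.42/(1950 * 63.6173) m = 0.0348593 m ≈ 34.86 mm

34.86 mm


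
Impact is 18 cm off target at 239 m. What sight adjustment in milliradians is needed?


1 mrad subtends 1 cm per 10 m of range, so adj = error_cm / (dist_m / 10) = 18 / (239/10) = 0.7531 mrad

0.7531 mrad


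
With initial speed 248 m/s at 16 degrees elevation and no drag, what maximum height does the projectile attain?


H = (v0*sin(theta))^2 / (2g) = (248*sin(16°))^2 / (2*9.81) = 238.2 m

238.2 m


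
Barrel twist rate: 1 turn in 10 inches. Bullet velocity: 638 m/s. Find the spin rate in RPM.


twist_m = 10*0.0254 = 0.254 m
spin = v/twist = 638/0.254 = 2511.811 rev/s
RPM = spin*60 = 2511.811*60 ≈ 150709 RPM

150709 RPM


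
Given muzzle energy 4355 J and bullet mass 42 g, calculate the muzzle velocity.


v = sqrt(2*E/m) = sqrt(2*4355/0.042) = 455.4 m/s

455.4 m/s


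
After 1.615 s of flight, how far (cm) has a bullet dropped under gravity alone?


drop = 0.5*g*t^2 = 0.5*9.81*1.615^2 = 12.7933 m ≈ 1279 cm

1279 cm


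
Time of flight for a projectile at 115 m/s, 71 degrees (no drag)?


T = 2*v0*sin(theta)/g = 2*115*sin(71°)/9.81 = 22.17 s

22.17 s


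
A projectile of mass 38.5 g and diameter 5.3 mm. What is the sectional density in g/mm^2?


SD = m/d^2 = 38.5/5.3^2 = 1.371 g/mm^2

1.371 g/mm^2


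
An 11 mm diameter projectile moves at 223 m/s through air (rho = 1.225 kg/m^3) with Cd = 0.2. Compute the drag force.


A = pi*(d/2)^2 = pi*(11/2000)^2 = 9.50332e-05 m^2
Fd = 0.5*Cd*rho*A*v^2 = 0.5*0.2*1.225*9.50332e-05*223^2 = 0.5789 N

0.5789 N


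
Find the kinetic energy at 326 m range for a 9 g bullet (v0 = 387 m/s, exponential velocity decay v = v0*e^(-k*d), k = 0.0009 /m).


v = v0*exp(-k*d) = 387*exp(-0.0009*326) = 288.595 m/s
E = 0.5*m*v^2 = 0.5*0.009*288.595^2 = 374.8 J

374.8 J


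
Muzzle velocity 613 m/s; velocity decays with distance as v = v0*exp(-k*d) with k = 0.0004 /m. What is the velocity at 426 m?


v = v0*exp(-k*d) = 613*exp(-0.0004*426) = 517 m/s

517 m/s


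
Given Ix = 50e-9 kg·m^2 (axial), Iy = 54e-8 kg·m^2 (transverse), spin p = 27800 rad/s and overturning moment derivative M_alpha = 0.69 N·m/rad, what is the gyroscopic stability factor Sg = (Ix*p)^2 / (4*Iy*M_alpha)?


Sg = Ix^2 * p^2 / (4 * Iy * M_alpha) = (50e-9)^2 * 27800^2 / (4 * 54e-8 * 0.69) = 1.296

1.296


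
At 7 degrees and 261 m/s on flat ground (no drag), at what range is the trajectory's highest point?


R = v0^2*sin(2*theta)/g = 261^2*sin(2*7°)/9.81 = 1679.91 m
apex_dist = R/2 = 1679.91/2 = 840 m

840 m


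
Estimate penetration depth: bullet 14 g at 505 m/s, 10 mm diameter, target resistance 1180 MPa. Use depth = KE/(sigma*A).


A = pi*(d/2)^2 = pi*(10/2)^2 = 78.5398 mm^2
E = 0.5*m*v^2 = 0.5*0.014*505^2 = 1785.17 J
depth = E/(sigma*A) = 1785.17 J / (1180 MPa * 78.5398 mm^2) = 1785.17/(1180 * 78.5398) m = 0.0192623 m ≈ 19.26 mm

19.26 mm


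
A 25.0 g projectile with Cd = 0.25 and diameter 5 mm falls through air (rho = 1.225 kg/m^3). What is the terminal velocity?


A = pi*(d/2)^2 = pi*(5/2000)^2 = 1.96350e-05 m^2
vt = sqrt(2mg/(Cd*rho*A)) = sqrt(2*0.025*9.81/(0.25 * 1.225 * 1.96350e-05)) = 285.6 m/s

285.6 m/s


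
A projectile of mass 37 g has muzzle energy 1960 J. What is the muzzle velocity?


v = sqrt(2*E/m) = sqrt(2*1960/0.037) = 325.5 m/s

325.5 m/s


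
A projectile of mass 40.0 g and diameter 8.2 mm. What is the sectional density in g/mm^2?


SD = m/d^2 = 40.0/8.2^2 = 0.5949 g/mm^2

0.5949 g/mm^2


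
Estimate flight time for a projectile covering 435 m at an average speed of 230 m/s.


t = d/v = 435/230 = 1.891 s

1.891 s


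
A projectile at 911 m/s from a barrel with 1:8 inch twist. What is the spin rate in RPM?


twist_m = 8*0.0254 = 0.2032 m
spin = v/twist = 911/0.2032 = 4483.268 rev/s
RPM = spin*60 = 4483.268*60 ≈ 268996 RPM

268996 RPM


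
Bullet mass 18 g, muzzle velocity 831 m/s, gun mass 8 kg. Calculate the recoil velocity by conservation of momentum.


v_recoil = m_p * v_p / m_gun = 0.018 * 831 / 8 = 1.87 m/s

1.87 m/s


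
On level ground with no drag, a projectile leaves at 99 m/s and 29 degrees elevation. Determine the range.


R = v0^2 * sin(2*theta) / g = 99^2 * sin(2*29°) / 9.81 = 847.3 m

847.3 m


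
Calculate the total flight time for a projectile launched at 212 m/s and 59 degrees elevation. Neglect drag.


T = 2*v0*sin(theta)/g = 2*212*sin(59°)/9.81 = 37.05 s

37.05 s


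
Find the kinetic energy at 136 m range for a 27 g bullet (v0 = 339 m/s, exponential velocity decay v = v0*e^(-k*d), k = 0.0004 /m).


v = v0*exp(-k*d) = 339*exp(-0.0004*136) = 321.051 m/s
E = 0.5*m*v^2 = 0.5*0.027*321.051^2 = 1391 J

1391 J


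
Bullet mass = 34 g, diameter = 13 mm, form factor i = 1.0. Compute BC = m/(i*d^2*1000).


BC = m/(i*d^2*1000) = 34/(1.0 * 13^2 * 1000) = 0.0002012

0.0002012


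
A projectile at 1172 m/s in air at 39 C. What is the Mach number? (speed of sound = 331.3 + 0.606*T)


a = 331.3 + 0.606*(39) = 354.934 m/s
M = v/a = 1172/354.934 = 3.302

3.302


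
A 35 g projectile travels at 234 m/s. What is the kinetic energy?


E = 0.5*m*v^2 = 0.5*0.035*234^2 = 958.2 J

958.2 J


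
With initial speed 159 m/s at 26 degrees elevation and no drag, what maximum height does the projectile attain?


H = (v0*sin(theta))^2 / (2g) = (159*sin(26°))^2 / (2*9.81) = 247.6 m

247.6 m


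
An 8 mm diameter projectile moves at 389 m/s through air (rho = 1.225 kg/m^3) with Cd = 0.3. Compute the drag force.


A = pi*(d/2)^2 = pi*(8/2000)^2 = 5.02655e-05 m^2
Fd = 0.5*Cd*rho*A*v^2 = 0.5*0.3*1.225*5.02655e-05*389^2 = 1.398 N

1.398 N


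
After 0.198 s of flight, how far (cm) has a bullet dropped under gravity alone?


drop = 0.5*g*t^2 = 0.5*9.81*0.198^2 = 0.192296 m ≈ 19.23 cm

19.23 cm


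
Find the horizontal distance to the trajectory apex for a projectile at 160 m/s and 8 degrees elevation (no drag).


R = v0^2*sin(2*theta)/g = 160^2*sin(2*8°)/9.81 = 719.298 m
apex_dist = R/2 = 719.298/2 = 359.6 m

359.6 m


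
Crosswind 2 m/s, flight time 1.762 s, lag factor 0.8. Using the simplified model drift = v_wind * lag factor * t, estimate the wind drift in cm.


drift = v_wind * lag * t = 2 * 0.8 * 1.762 = 2.8192 m ≈ 281.9 cm

281.9 cm


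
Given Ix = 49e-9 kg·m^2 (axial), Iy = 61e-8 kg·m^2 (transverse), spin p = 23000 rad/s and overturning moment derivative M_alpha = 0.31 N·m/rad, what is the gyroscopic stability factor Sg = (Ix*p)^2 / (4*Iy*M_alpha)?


Sg = Ix^2 * p^2 / (4 * Iy * M_alpha) = (49e-9)^2 * 23000^2 / (4 * 61e-8 * 0.31) = 1.679

1.679


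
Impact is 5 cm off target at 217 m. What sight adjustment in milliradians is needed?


1 mrad subtends 1 cm per 10 m of range, so adj = error_cm / (dist_m / 10) = 5 / (217/10) = 0.2304 mrad

0.2304 mrad


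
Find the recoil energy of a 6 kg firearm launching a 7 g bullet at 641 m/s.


v_r = m_p*v_p/m_gun = 0.007*641/6 = 0.747833 m/s, E_r = 0.5*m_gun*v_r^2 = 0.5*6*0.747833^2 = 1.678 J

1.678 J


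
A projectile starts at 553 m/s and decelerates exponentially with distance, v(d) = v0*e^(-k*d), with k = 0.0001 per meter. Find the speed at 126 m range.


v = v0*exp(-k*d) = 553*exp(-0.0001*126) = 546.1 m/s

546.1 m/s


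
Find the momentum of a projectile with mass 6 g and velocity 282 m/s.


p = m*v = 0.006*282 = 1.692 kg·m/s

1.692 kg·m/s


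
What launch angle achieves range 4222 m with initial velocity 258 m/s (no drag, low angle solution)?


sin(2*theta) = R*g/v0^2 = 4222*9.81/258^2 = 0.622226, theta = arcsin(0.622226)/2 = 19.24°

19.24 degrees


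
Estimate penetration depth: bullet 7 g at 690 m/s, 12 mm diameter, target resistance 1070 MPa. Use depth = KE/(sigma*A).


A = pi*(d/2)^2 = pi*(12/2)^2 = 113.097 mm^2
E = 0.5*m*v^2 = 0.5*0.007*690^2 = 1666.35 J
depth = E/(sigma*A) = 1666.35 J / (1070 MPa * 113.097 mm^2) = 1666.35/(1070 * 113.097) m = 0.0137699 m ≈ 13.77 mm

13.77 mm


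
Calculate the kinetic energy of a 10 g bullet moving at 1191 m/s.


E = 0.5*m*v^2 = 0.5*0.01*1191^2 = 7092 J

7092 J


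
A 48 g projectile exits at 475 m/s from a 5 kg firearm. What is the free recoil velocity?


v_recoil = m_p * v_p / m_gun = 0.048 * 475 / 5 = 4.56 m/s

4.56 m/s


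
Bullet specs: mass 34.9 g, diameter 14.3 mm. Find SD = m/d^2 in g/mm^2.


SD = m/d^2 = 34.9/14.3^2 = 0.1707 g/mm^2

0.1707 g/mm^2


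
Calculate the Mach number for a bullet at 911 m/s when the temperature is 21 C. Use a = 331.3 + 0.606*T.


a = 331.3 + 0.606*(21) = 344.026 m/s
M = v/a = 911/344.026 = 2.648

2.648


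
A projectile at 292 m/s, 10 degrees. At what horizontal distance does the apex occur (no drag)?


R = v0^2*sin(2*theta)/g = 292^2*sin(2*10°)/9.81 = 2972.68 m
apex_dist = R/2 = 2972.68/2 = 1486 m

1486 m


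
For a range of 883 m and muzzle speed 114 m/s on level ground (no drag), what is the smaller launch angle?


sin(2*theta) = R*g/v0^2 = 883*9.81/114^2 = 0.66653, theta = arcsin(0.66653)/2 = 20.9°

20.9 degrees


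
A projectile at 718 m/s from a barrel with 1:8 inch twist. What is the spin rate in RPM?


twist_m = 8*0.0254 = 0.2032 m
spin = v/twist = 718/0.2032 = 3533.465 rev/s
RPM = spin*60 = 3533.465*60 ≈ 212008 RPM

212008 RPM


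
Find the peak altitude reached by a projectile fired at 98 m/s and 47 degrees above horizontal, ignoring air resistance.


H = (v0*sin(theta))^2 / (2g) = (98*sin(47°))^2 / (2*9.81) = 261.8 m

261.8 m


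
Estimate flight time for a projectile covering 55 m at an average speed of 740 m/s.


t = d/v = 55/740 = 0.07432 s

0.07432 s


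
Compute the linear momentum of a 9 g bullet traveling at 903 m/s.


p = m*v = 0.009*903 = 8.127 kg·m/s

8.127 kg·m/s


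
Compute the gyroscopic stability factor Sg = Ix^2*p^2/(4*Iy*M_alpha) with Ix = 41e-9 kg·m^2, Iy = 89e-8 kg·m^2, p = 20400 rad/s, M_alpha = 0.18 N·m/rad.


Sg = Ix^2 * p^2 / (4 * Iy * M_alpha) = (41e-9)^2 * 20400^2 / (4 * 89e-8 * 0.18) = 1.092

1.092


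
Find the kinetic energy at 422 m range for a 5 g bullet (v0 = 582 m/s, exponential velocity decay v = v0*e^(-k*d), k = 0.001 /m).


v = v0*exp(-k*d) = 582*exp(-0.001*422) = 381.637 m/s
E = 0.5*m*v^2 = 0.5*0.005*381.637^2 = 364.1 J

364.1 J


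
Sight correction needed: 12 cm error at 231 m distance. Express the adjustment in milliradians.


1 mrad subtends 1 cm per 10 m of range, so adj = error_cm / (dist_m / 10) = 12 / (231/10) = 0.5195 mrad

0.5195 mrad


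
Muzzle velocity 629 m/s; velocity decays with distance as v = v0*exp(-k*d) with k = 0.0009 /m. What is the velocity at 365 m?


v = v0*exp(-k*d) = 629*exp(-0.0009*365) = 452.9 m/s

452.9 m/s


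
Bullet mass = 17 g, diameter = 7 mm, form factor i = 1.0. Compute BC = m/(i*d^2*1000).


BC = m/(i*d^2*1000) = 17/(1.0 * 7^2 * 1000) = 0.0003469

0.0003469


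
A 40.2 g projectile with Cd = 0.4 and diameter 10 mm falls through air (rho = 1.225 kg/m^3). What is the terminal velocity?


A = pi*(d/2)^2 = pi*(10/2000)^2 = 7.85398e-05 m^2
vt = sqrt(2mg/(Cd*rho*A)) = sqrt(2*0.0402*9.81/(0.4 * 1.225 * 7.85398e-05)) = 143.2 m/s

143.2 m/s


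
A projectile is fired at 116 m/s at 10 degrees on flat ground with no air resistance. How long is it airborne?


T = 2*v0*sin(theta)/g = 2*116*sin(10°)/9.81 = 4.107 s

4.107 s


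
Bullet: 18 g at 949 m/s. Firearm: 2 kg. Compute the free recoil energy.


v_r = m_p*v_p/m_gun = 0.018*949/2 = 8.541 m/s, E_r = 0.5*m_gun*v_r^2 = 0.5*2*8.541^2 = 72.95 J

72.95 J


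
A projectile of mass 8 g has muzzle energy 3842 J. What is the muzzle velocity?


v = sqrt(2*E/m) = sqrt(2*3842/0.008) = 980.1 m/s

980.1 m/s


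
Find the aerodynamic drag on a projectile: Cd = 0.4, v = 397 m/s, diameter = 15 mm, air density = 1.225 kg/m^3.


A = pi*(d/2)^2 = pi*(15/2000)^2 = 1.76715e-04 m^2
Fd = 0.5*Cd*rho*A*v^2 = 0.5*0.4*1.225*1.76715e-04*397^2 = 6.824 N

6.824 N


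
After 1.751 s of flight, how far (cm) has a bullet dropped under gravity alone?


drop = 0.5*g*t^2 = 0.5*9.81*1.751^2 = 15.0387 m ≈ 1504 cm

1504 cm


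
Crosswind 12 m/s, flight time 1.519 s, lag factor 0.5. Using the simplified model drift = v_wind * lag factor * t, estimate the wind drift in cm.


drift = v_wind * lag * t = 12 * 0.5 * 1.519 = 9.114 m ≈ 911.4 cm

911.4 cm


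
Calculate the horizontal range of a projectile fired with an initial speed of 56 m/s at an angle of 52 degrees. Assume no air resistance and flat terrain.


R = v0^2 * sin(2*theta) / g = 56^2 * sin(2*52°) / 9.81 = 310.2 m

310.2 m


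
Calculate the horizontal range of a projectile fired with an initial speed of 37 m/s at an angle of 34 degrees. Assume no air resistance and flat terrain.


R = v0^2 * sin(2*theta) / g = 37^2 * sin(2*34°) / 9.81 = 129.4 m

129.4 m


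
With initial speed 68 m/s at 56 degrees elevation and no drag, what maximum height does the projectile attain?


H = (v0*sin(theta))^2 / (2g) = (68*sin(56°))^2 / (2*9.81) = 162 m

162 m


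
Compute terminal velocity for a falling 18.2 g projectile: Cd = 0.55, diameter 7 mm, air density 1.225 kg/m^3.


A = pi*(d/2)^2 = pi*(7/2000)^2 = 3.84845e-05 m^2
vt = sqrt(2mg/(Cd*rho*A)) = sqrt(2*0.0182*9.81/(0.55 * 1.225 * 3.84845e-05)) = 117.4 m/s

117.4 m/s


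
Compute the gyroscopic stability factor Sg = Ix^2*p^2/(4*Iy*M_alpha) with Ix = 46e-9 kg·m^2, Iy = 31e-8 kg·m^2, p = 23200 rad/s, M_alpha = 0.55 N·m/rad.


Sg = Ix^2 * p^2 / (4 * Iy * M_alpha) = (46e-9)^2 * 23200^2 / (4 * 31e-8 * 0.55) = 1.67

1.67


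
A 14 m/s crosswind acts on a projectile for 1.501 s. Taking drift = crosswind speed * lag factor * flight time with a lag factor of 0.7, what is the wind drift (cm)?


drift = v_wind * lag * t = 14 * 0.7 * 1.501 = 14.7098 m ≈ 1471 cm

1471 cm


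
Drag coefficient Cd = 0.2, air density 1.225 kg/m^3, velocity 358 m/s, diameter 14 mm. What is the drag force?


A = pi*(d/2)^2 = pi*(14/2000)^2 = 1.53938e-04 m^2
Fd = 0.5*Cd*rho*A*v^2 = 0.5*0.2*1.225*1.53938e-04*358^2 = 2.417 N

2.417 N


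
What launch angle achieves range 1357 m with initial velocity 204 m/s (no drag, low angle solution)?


sin(2*theta) = R*g/v0^2 = 1357*9.81/204^2 = 0.319881, theta = arcsin(0.319881)/2 = 9.328°

9.328 degrees


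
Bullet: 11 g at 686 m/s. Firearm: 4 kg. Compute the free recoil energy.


v_r = m_p*v_p/m_gun = 0.011*686/4 = 1.8865 m/s, E_r = 0.5*m_gun*v_r^2 = 0.5*4*1.8865^2 = 7.118 J

7.118 J


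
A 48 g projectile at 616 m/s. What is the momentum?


p = m*v = 0.048*616 = 29.57 kg·m/s

29.57 kg·m/s


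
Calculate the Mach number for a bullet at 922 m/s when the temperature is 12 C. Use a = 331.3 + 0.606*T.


a = 331.3 + 0.606*(12) = 338.572 m/s
M = v/a = 922/338.572 = 2.723

2.723


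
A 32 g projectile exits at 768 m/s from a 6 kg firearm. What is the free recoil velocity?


v_recoil = m_p * v_p / m_gun = 0.032 * 768 / 6 = 4.096 m/s

4.096 m/s


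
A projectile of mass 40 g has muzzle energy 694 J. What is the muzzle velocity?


v = sqrt(2*E/m) = sqrt(2*694/0.04) = 186.3 m/s

186.3 m/s


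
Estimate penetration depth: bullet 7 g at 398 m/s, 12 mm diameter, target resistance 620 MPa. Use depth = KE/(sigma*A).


A = pi*(d/2)^2 = pi*(12/2)^2 = 113.097 mm^2
E = 0.5*m*v^2 = 0.5*0.007*398^2 = 554.414 J
depth = E/(sigma*A) = 554.414 J / (620 MPa * 113.097 mm^2) = 554.414/(620 * 113.097) m = 0.00790661 m ≈ 7.907 mm

7.907 mm


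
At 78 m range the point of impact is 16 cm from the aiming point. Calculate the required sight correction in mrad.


1 mrad subtends 1 cm per 10 m of range, so adj = error_cm / (dist_m / 10) = 16 / (78/10) = 2.051 mrad

2.051 mrad


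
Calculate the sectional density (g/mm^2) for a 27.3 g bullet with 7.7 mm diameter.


SD = m/d^2 = 27.3/7.7^2 = 0.4604 g/mm^2

0.4604 g/mm^2


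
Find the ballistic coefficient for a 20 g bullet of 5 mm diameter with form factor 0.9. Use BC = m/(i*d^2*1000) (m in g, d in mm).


BC = m/(i*d^2*1000) = 20/(0.9 * 5^2 * 1000) = 0.0008889

0.0008889


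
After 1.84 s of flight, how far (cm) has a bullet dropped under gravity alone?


drop = 0.5*g*t^2 = 0.5*9.81*1.84^2 = 16.6064 m ≈ 1661 cm

1661 cm


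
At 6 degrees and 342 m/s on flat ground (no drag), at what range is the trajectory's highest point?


R = v0^2*sin(2*theta)/g = 342^2*sin(2*6°)/9.81 = 2478.92 m
apex_dist = R/2 = 2478.92/2 = 1239 m

1239 m


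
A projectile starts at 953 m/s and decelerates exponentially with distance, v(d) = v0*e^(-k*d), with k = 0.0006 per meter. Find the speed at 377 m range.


v = v0*exp(-k*d) = 953*exp(-0.0006*377) = 760.1 m/s

760.1 m/s


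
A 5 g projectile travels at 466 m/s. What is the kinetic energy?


E = 0.5*m*v^2 = 0.5*0.005*466^2 = 542.9 J

542.9 J


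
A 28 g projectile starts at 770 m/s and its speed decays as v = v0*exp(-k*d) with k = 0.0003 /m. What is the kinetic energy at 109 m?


v = v0*exp(-k*d) = 770*exp(-0.0003*109) = 745.228 m/s
E = 0.5*m*v^2 = 0.5*0.028*745.228^2 = 7775 J

7775 J


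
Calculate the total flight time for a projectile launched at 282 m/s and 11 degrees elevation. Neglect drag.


T = 2*v0*sin(theta)/g = 2*282*sin(11°)/9.81 = 10.97 s

10.97 s


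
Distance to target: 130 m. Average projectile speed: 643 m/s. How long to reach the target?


t = d/v = 130/643 = 0.2022 s

0.2022 s


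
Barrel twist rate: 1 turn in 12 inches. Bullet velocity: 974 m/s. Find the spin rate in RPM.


twist_m = 12*0.0254 = 0.3048 m
spin = v/twist = 974/0.3048 = 3195.538 rev/s
RPM = spin*60 = 3195.538*60 ≈ 191732 RPM

191732 RPM


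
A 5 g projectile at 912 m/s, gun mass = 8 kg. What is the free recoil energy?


v_r = m_p*v_p/m_gun = 0.005*912/8 = 0.57 m/s, E_r = 0.5*m_gun*v_r^2 = 0.5*8*0.57^2 = 1.3 J

1.3 J


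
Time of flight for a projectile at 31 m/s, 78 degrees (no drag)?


T = 2*v0*sin(theta)/g = 2*31*sin(78°)/9.81 = 6.182 s

6.182 s


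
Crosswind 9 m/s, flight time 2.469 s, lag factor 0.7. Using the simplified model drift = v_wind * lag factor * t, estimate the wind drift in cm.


drift = v_wind * lag * t = 9 * 0.7 * 2.469 = 15.5547 m ≈ 1555 cm

1555 cm


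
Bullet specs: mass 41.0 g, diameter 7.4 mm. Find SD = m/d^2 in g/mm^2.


SD = m/d^2 = 41.0/7.4^2 = 0.7487 g/mm^2

0.7487 g/mm^2


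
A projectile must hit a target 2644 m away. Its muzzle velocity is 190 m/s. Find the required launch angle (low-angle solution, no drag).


sin(2*theta) = R*g/v0^2 = 2644*9.81/190^2 = 0.718494, theta = arcsin(0.718494)/2 = 22.97°

22.97 degrees


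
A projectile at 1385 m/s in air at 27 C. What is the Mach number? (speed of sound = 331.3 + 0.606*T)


a = 331.3 + 0.606*(27) = 347.662 m/s
M = v/a = 1385/347.662 = 3.984

3.984


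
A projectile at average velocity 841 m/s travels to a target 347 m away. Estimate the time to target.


t = d/v = 347/841 = 0.4126 s

0.4126 s


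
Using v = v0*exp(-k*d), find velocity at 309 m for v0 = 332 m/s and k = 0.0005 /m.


v = v0*exp(-k*d) = 332*exp(-0.0005*309) = 284.5 m/s

284.5 m/s


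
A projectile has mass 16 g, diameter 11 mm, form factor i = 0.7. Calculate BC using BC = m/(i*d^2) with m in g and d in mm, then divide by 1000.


BC = m/(i*d^2*1000) = 16/(0.7 * 11^2 * 1000) = 0.0001889

0.0001889


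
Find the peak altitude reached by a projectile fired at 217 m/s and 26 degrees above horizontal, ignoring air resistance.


H = (v0*sin(theta))^2 / (2g) = (217*sin(26°))^2 / (2*9.81) = 461.2 m

461.2 m


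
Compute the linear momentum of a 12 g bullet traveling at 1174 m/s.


p = m*v = 0.012*1174 = 14.09 kg·m/s

14.09 kg·m/s


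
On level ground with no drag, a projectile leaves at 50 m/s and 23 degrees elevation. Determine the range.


R = v0^2 * sin(2*theta) / g = 50^2 * sin(2*23°) / 9.81 = 183.3 m

183.3 m


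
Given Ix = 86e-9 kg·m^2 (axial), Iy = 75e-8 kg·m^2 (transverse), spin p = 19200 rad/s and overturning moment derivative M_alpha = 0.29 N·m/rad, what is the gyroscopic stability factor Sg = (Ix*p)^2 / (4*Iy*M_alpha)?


Sg = Ix^2 * p^2 / (4 * Iy * M_alpha) = (86e-9)^2 * 19200^2 / (4 * 75e-8 * 0.29) = 3.134

3.134


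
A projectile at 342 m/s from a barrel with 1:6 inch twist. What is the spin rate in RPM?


twist_m = 6*0.0254 = 0.1524 m
spin = v/twist = 342/0.1524 = 2244.094 rev/s
RPM = spin*60 = 2244.094*60 ≈ 134646 RPM

134646 RPM


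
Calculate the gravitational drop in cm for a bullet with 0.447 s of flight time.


drop = 0.5*g*t^2 = 0.5*9.81*0.447^2 = 0.980063 m ≈ 98.01 cm

98.01 cm


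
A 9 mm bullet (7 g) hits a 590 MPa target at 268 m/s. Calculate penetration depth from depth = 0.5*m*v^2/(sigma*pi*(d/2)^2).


A = pi*(d/2)^2 = pi*(9/2)^2 = 63.6173 mm^2
E = 0.5*m*v^2 = 0.5*0.007*268^2 = 251.384 J
depth = E/(sigma*A) = 251.384 J / (590 MPa * 63.6173 mm^2) = 251.384/(590 * 63.6173) m = 0.00669747 m ≈ 6.697 mm

6.697 mm


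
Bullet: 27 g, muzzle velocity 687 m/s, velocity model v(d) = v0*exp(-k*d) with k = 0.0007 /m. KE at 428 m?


v = v0*exp(-k*d) = 687*exp(-0.0007*428) = 509.146 m/s
E = 0.5*m*v^2 = 0.5*0.027*509.146^2 = 3500 J

3500 J


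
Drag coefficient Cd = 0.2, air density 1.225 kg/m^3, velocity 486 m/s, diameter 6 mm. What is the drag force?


A = pi*(d/2)^2 = pi*(6/2000)^2 = 2.82743e-05 m^2
Fd = 0.5*Cd*rho*A*v^2 = 0.5*0.2*1.225*2.82743e-05*486^2 = 0.8181 N

0.8181 N


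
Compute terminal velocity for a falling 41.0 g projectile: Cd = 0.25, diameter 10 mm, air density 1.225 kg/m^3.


A = pi*(d/2)^2 = pi*(10/2000)^2 = 7.85398e-05 m^2
vt = sqrt(2mg/(Cd*rho*A)) = sqrt(2*0.041*9.81/(0.25 * 1.225 * 7.85398e-05)) = 182.9 m/s

182.9 m/s


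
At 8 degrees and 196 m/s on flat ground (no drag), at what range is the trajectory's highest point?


R = v0^2*sin(2*theta)/g = 196^2*sin(2*8°)/9.81 = 1079.4 m
apex_dist = R/2 = 1079.4/2 = 539.7 m

539.7 m


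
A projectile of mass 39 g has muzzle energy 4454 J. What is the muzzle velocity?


v = sqrt(2*E/m) = sqrt(2*4454/0.039) = 477.9 m/s

477.9 m/s


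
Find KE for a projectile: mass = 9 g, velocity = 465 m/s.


E = 0.5*m*v^2 = 0.5*0.009*465^2 = 973 J

973 J


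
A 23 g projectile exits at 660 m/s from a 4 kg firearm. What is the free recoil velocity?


v_recoil = m_p * v_p / m_gun = 0.023 * 660 / 4 = 3.795 m/s

3.795 m/s


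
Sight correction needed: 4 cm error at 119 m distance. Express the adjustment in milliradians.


1 mrad subtends 1 cm per 10 m of range, so adj = error_cm / (dist_m / 10) = 4 / (119/10) = 0.3361 mrad

0.3361 mrad


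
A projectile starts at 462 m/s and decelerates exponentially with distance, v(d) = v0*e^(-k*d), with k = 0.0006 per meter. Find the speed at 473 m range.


v = v0*exp(-k*d) = 462*exp(-0.0006*473) = 347.8 m/s

347.8 m/s


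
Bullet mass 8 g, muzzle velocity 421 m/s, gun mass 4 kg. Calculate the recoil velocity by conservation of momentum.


v_recoil = m_p * v_p / m_gun = 0.008 * 421 / 4 = 0.842 m/s

0.842 m/s


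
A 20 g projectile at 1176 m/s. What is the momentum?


p = m*v = 0.02*1176 = 23.52 kg·m/s

23.52 kg·m/s


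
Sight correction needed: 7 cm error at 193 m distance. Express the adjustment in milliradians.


1 mrad subtends 1 cm per 10 m of range, so adj = error_cm / (dist_m / 10) = 7 / (193/10) = 0.3627 mrad

0.3627 mrad


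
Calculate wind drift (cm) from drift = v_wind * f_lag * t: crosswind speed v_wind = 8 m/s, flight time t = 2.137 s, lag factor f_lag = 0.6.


drift = v_wind * lag * t = 8 * 0.6 * 2.137 = 10.2576 m ≈ 1026 cm

1026 cm


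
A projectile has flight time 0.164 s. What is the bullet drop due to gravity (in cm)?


drop = 0.5*g*t^2 = 0.5*9.81*0.164^2 = 0.131925 m ≈ 13.19 cm

13.19 cm


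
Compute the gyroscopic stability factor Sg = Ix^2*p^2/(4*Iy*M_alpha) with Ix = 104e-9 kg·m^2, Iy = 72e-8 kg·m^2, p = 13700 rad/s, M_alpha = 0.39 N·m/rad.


Sg = Ix^2 * p^2 / (4 * Iy * M_alpha) = (104e-9)^2 * 13700^2 / (4 * 72e-8 * 0.39) = 1.807

1.807


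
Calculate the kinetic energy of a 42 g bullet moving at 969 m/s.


E = 0.5*m*v^2 = 0.5*0.042*969^2 = 19718 J

19718 J


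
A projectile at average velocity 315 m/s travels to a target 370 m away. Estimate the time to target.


t = d/v = 370/315 = 1.175 s

1.175 s


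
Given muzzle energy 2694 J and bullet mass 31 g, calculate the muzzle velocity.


v = sqrt(2*E/m) = sqrt(2*2694/0.031) = 416.9 m/s

416.9 m/s


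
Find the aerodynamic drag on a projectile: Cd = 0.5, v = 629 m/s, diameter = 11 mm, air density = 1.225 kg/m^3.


A = pi*(d/2)^2 = pi*(11/2000)^2 = 9.50332e-05 m^2
Fd = 0.5*Cd*rho*A*v^2 = 0.5*0.5*1.225*9.50332e-05*629^2 = 11.51 N

11.51 N


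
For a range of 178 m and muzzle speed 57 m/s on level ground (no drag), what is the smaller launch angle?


sin(2*theta) = R*g/v0^2 = 178*9.81/57^2 = 0.537452, theta = arcsin(0.537452)/2 = 16.26°

16.26 degrees


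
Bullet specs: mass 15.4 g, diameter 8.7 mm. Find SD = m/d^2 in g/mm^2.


SD = m/d^2 = 15.4/8.7^2 = 0.2035 g/mm^2

0.2035 g/mm^2


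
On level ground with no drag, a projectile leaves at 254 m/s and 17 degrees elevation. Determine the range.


R = v0^2 * sin(2*theta) / g = 254^2 * sin(2*17°) / 9.81 = 3678 m

3678 m


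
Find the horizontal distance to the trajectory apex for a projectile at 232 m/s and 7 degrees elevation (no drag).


R = v0^2*sin(2*theta)/g = 232^2*sin(2*7°)/9.81 = 1327.34 m
apex_dist = R/2 = 1327.34/2 = 663.7 m

663.7 m


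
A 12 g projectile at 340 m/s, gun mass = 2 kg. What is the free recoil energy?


v_r = m_p*v_p/m_gun = 0.012*340/2 = 2.04 m/s, E_r = 0.5*m_gun*v_r^2 = 0.5*2*2.04^2 = 4.162 J

4.162 J


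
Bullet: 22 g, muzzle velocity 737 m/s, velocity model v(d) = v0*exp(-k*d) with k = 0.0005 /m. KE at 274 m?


v = v0*exp(-k*d) = 737*exp(-0.0005*274) = 642.642 m/s
E = 0.5*m*v^2 = 0.5*0.022*642.642^2 = 4543 J

4543 J


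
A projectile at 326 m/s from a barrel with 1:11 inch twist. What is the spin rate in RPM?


twist_m = 11*0.0254 = 0.2794 m
spin = v/twist = 326/0.2794 = 1166.786 rev/s
RPM = spin*60 = 1166.786*60 ≈ 70007 RPM

70007 RPM


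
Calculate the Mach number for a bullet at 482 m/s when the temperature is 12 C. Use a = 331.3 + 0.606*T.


a = 331.3 + 0.606*(12) = 338.572 m/s
M = v/a = 482/338.572 = 1.424

1.424


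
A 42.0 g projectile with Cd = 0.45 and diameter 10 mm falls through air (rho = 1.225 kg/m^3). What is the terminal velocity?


A = pi*(d/2)^2 = pi*(10/2000)^2 = 7.85398e-05 m^2
vt = sqrt(2mg/(Cd*rho*A)) = sqrt(2*0.042*9.81/(0.45 * 1.225 * 7.85398e-05)) = 138 m/s

138 m/s


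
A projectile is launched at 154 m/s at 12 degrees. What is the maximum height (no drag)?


H = (v0*sin(theta))^2 / (2g) = (154*sin(12°))^2 / (2*9.81) = 52.25 m

52.25 m


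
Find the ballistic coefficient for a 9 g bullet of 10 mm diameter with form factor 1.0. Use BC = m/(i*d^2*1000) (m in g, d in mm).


BC = m/(i*d^2*1000) = 9/(1.0 * 10^2 * 1000) = 9e-05

9e-05


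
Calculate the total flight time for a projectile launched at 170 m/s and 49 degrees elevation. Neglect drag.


T = 2*v0*sin(theta)/g = 2*170*sin(49°)/9.81 = 26.16 s

26.16 s


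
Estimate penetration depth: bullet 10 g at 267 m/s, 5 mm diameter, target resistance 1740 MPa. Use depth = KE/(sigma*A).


A = pi*(d/2)^2 = pi*(5/2)^2 = 19.635 mm^2
E = 0.5*m*v^2 = 0.5*0.01*267^2 = 356.445 J
depth = E/(sigma*A) = 356.445 J / (1740 MPa * 19.635 mm^2) = 356.445/(1740 * 19.635) m = 0.0104331 m ≈ 10.43 mm

10.43 mm


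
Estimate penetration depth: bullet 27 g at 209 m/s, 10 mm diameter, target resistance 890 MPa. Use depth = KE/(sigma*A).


A = pi*(d/2)^2 = pi*(10/2)^2 = 78.5398 mm^2
E = 0.5*m*v^2 = 0.5*0.027*209^2 = 589.693 J
depth = E/(sigma*A) = 589.693 J / (890 MPa * 78.5398 mm^2) = 589.693/(890 * 78.5398) m = 0.00843619 m ≈ 8.436 mm

8.436 mm


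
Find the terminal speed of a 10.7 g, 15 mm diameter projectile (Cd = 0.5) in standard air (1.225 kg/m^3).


A = pi*(d/2)^2 = pi*(15/2000)^2 = 1.76715e-04 m^2
vt = sqrt(2mg/(Cd*rho*A)) = sqrt(2*0.0107*9.81/(0.5 * 1.225 * 1.76715e-04)) = 44.04 m/s

44.04 m/s


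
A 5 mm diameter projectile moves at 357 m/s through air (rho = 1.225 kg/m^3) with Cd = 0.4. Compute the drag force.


A = pi*(d/2)^2 = pi*(5/2000)^2 = 1.96350e-05 m^2
Fd = 0.5*Cd*rho*A*v^2 = 0.5*0.4*1.225*1.96350e-05*357^2 = 0.6131 N

0.6131 N


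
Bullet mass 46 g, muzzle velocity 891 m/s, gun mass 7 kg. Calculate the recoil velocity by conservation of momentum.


v_recoil = m_p * v_p / m_gun = 0.046 * 891 / 7 = 5.855 m/s

5.855 m/s


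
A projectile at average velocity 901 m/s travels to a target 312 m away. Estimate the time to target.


t = d/v = 312/901 = 0.3463 s

0.3463 s


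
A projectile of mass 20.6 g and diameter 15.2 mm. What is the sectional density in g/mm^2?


SD = m/d^2 = 20.6/15.2^2 = 0.08916 g/mm^2

0.08916 g/mm^2


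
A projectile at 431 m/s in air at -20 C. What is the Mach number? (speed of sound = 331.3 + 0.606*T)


a = 331.3 + 0.606*(-20) = 319.18 m/s
M = v/a = 431/319.18 = 1.35

1.35


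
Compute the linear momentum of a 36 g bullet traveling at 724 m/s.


p = m*v = 0.036*724 = 26.06 kg·m/s

26.06 kg·m/s


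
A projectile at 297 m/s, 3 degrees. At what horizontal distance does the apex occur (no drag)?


R = v0^2*sin(2*theta)/g = 297^2*sin(2*3°)/9.81 = 939.893 m
apex_dist = R/2 = 939.893/2 = 469.9 m

469.9 m


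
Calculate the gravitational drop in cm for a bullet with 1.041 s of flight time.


drop = 0.5*g*t^2 = 0.5*9.81*1.041^2 = 5.31546 m ≈ 531.5 cm

531.5 cm


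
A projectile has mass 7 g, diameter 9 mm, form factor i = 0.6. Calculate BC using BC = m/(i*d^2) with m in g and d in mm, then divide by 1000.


BC = m/(i*d^2*1000) = 7/(0.6 * 9^2 * 1000) = 0.000144

0.000144


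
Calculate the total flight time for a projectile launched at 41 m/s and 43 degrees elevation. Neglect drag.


T = 2*v0*sin(theta)/g = 2*41*sin(43°)/9.81 = 5.701 s

5.701 s


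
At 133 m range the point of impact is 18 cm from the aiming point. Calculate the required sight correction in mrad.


1 mrad subtends 1 cm per 10 m of range, so adj = error_cm / (dist_m / 10) = 18 / (133/10) = 1.353 mrad

1.353 mrad


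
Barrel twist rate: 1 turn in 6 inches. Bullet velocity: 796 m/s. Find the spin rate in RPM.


twist_m = 6*0.0254 = 0.1524 m
spin = v/twist = 796/0.1524 = 5223.097 rev/s
RPM = spin*60 = 5223.097*60 ≈ 313386 RPM

313386 RPM


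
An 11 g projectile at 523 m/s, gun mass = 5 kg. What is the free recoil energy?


v_r = m_p*v_p/m_gun = 0.011*523/5 = 1.1506 m/s, E_r = 0.5*m_gun*v_r^2 = 0.5*5*1.1506^2 = 3.31 J

3.31 J


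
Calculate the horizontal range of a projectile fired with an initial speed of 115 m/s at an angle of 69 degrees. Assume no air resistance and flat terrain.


R = v0^2 * sin(2*theta) / g = 115^2 * sin(2*69°) / 9.81 = 902.1 m

902.1 m


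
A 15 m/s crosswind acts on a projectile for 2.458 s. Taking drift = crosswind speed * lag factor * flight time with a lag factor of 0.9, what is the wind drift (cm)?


drift = v_wind * lag * t = 15 * 0.9 * 2.458 = 33.183 m ≈ 3318 cm

3318 cm


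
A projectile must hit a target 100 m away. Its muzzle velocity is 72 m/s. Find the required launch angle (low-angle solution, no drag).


sin(2*theta) = R*g/v0^2 = 100*9.81/72^2 = 0.189236, theta = arcsin(0.189236)/2 = 5.454°

5.454 degrees


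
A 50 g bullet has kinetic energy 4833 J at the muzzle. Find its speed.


v = sqrt(2*E/m) = sqrt(2*4833/0.05) = 439.7 m/s

439.7 m/s


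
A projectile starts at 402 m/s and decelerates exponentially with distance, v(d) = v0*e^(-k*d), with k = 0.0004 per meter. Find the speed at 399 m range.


v = v0*exp(-k*d) = 402*exp(-0.0004*399) = 342.7 m/s

342.7 m/s


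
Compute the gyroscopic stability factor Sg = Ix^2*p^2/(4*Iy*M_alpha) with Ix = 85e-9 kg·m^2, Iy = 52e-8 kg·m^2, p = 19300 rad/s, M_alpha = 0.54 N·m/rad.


Sg = Ix^2 * p^2 / (4 * Iy * M_alpha) = (85e-9)^2 * 19300^2 / (4 * 52e-8 * 0.54) = 2.396

2.396


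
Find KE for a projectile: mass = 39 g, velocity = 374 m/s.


E = 0.5*m*v^2 = 0.5*0.039*374^2 = 2728 J

2728 J


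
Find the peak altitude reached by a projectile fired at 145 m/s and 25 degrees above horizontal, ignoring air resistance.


H = (v0*sin(theta))^2 / (2g) = (145*sin(25°))^2 / (2*9.81) = 191.4 m

191.4 m


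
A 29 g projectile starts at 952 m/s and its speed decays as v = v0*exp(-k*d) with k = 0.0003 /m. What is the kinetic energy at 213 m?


v = v0*exp(-k*d) = 952*exp(-0.0003*213) = 893.07 m/s
E = 0.5*m*v^2 = 0.5*0.029*893.07^2 = 11565 J

11565 J


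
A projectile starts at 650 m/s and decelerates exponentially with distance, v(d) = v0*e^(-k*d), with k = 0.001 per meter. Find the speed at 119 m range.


v = v0*exp(-k*d) = 650*exp(-0.001*119) = 577.1 m/s

577.1 m/s


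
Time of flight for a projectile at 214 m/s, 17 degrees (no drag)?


T = 2*v0*sin(theta)/g = 2*214*sin(17°)/9.81 = 12.76 s

12.76 s


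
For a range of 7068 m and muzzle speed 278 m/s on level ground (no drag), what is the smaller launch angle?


sin(2*theta) = R*g/v0^2 = 7068*9.81/278^2 = 0.897173, theta = arcsin(0.897173)/2 = 31.89°

31.89 degrees


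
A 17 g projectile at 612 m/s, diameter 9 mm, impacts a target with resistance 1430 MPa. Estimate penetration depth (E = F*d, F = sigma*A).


A = pi*(d/2)^2 = pi*(9/2)^2 = 63.6173 mm^2
E = 0.5*m*v^2 = 0.5*0.017*612^2 = 3183.62 J
depth = E/(sigma*A) = 3183.62 J / (1430 MPa * 63.6173 mm^2) = 3183.62/(1430 * 63.6173) m = 0.0349954 m ≈ 35 mm

35 mm


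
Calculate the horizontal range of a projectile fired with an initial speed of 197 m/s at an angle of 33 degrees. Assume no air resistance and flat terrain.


R = v0^2 * sin(2*theta) / g = 197^2 * sin(2*33°) / 9.81 = 3614 m

3614 m


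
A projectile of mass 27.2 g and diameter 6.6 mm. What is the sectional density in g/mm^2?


SD = m/d^2 = 27.2/6.6^2 = 0.6244 g/mm^2

0.6244 g/mm^2


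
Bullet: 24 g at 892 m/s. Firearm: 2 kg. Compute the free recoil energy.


v_r = m_p*v_p/m_gun = 0.024*892/2 = 10.704 m/s, E_r = 0.5*m_gun*v_r^2 = 0.5*2*10.704^2 = 114.6 J

114.6 J


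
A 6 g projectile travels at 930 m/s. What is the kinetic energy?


E = 0.5*m*v^2 = 0.5*0.006*930^2 = 2595 J

2595 J


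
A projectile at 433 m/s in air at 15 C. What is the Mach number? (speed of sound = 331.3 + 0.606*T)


a = 331.3 + 0.606*(15) = 340.39 m/s
M = v/a = 433/340.39 = 1.272

1.272


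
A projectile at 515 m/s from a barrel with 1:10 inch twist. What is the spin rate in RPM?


twist_m = 10*0.0254 = 0.254 m
spin = v/twist = 515/0.254 = 2027.559 rev/s
RPM = spin*60 = 2027.559*60 ≈ 121654 RPM

121654 RPM


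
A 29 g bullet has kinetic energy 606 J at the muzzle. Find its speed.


v = sqrt(2*E/m) = sqrt(2*606/0.029) = 204.4 m/s

204.4 m/s


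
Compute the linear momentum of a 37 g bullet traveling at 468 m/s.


p = m*v = 0.037*468 = 17.32 kg·m/s

17.32 kg·m/s


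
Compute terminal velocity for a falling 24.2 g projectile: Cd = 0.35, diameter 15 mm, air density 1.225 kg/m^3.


A = pi*(d/2)^2 = pi*(15/2000)^2 = 1.76715e-04 m^2
vt = sqrt(2mg/(Cd*rho*A)) = sqrt(2*0.0242*9.81/(0.35 * 1.225 * 1.76715e-04)) = 79.16 m/s

79.16 m/s


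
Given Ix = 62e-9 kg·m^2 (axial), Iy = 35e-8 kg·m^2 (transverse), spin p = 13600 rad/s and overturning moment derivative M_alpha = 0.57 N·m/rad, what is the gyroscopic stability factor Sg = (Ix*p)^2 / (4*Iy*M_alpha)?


Sg = Ix^2 * p^2 / (4 * Iy * M_alpha) = (62e-9)^2 * 13600^2 / (4 * 35e-8 * 0.57) = 0.891

0.891


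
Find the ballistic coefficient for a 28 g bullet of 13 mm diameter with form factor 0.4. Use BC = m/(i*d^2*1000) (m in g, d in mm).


BC = m/(i*d^2*1000) = 28/(0.4 * 13^2 * 1000) = 0.0004142

0.0004142


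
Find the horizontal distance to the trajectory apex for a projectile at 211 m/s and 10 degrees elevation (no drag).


R = v0^2*sin(2*theta)/g = 211^2*sin(2*10°)/9.81 = 1552.2 m
apex_dist = R/2 = 1552.2/2 = 776.1 m

776.1 m


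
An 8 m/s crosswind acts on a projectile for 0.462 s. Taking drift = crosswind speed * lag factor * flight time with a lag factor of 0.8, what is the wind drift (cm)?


drift = v_wind * lag * t = 8 * 0.8 * 0.462 = 2.9568 m ≈ 295.7 cm

295.7 cm
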